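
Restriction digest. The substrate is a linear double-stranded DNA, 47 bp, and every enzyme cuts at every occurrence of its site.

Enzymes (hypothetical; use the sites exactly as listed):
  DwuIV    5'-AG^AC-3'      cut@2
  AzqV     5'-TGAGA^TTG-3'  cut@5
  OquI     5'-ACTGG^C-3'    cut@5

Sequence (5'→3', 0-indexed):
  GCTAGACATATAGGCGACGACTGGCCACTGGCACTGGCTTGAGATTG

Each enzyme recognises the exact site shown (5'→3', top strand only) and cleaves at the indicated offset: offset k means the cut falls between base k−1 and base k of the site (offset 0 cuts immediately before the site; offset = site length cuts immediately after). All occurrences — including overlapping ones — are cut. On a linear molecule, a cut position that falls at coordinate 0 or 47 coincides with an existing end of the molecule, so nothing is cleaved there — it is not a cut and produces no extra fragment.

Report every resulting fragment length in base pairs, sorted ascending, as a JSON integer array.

Per-enzyme occurrences:
  DwuIV AGAC/2: at [3] ⇒ [5]
  AzqV TGAGATTG/5: at [39] ⇒ [44]
  OquI ACTGGC/5: at [19, 26, 32] ⇒ [24, 31, 37]

All cut coordinates (distinct, sorted): [5, 24, 31, 37, 44]

Fragments:
  [0,5): 5 bp
  [5,24): 19 bp
  [24,31): 7 bp
  [31,37): 6 bp
  [37,44): 7 bp
  [44,47): 3 bp

[3,5,6,7,7,19]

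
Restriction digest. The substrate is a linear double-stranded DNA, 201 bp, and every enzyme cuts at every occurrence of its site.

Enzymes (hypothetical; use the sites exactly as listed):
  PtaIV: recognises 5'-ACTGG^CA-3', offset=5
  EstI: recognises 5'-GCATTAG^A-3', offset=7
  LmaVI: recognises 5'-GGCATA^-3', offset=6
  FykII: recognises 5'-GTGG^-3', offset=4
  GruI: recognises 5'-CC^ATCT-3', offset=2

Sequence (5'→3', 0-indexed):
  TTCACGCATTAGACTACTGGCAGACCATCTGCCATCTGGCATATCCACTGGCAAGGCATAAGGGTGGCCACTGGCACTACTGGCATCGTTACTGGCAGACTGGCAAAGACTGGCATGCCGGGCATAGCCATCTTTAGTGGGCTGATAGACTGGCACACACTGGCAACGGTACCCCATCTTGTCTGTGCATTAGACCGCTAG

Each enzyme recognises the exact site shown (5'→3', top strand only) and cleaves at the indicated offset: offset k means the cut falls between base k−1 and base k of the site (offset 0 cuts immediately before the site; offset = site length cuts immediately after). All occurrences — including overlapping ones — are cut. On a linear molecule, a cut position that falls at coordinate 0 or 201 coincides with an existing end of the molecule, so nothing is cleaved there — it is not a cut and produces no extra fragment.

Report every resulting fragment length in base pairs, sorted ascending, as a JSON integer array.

Site scan:
  PtaIV ACTGGCA/5: at [15, 46, 69, 78, 90, 98, 108, 148, 158] ⇒ [20, 51, 74, 83, 95, 103, 113, 153, 163]
  EstI GCATTAGA/7: at [5, 186] ⇒ [12, 193]
  LmaVI GGCATA/6: at [37, 54, 120] ⇒ [43, 60, 126]
  FykII GTGG/4: at [63, 136] ⇒ [67, 140]
  GruI CCATCT/2: at [24, 31, 127, 173] ⇒ [26, 33, 129, 175]

Pooled cuts: [12, 20, 26, 33, 43, 51, 60, 67, 74, 83, 95, 103, 113, 126, 129, 140, 153, 163, 175, 193]

Fragments:
  [0,12): 12 bp
  [12,20): 8 bp
  [20,26): 6 bp
  [26,33): 7 bp
  [33,43): 10 bp
  [43,51): 8 bp
  [51,60): 9 bp
  [60,67): 7 bp
  [67,74): 7 bp
  [74,83): 9 bp
  [83,95): 12 bp
  [95,103): 8 bp
  [103,113): 10 bp
  [113,126): 13 bp
  [126,129): 3 bp
  [129,140): 11 bp
  [140,153): 13 bp
  [153,163): 10 bp
  [163,175): 12 bp
  [175,193): 18 bp
  [193,201): 8 bp

[3,6,7,7,7,8,8,8,8,9,9,10,10,10,11,12,12,12,13,13,18]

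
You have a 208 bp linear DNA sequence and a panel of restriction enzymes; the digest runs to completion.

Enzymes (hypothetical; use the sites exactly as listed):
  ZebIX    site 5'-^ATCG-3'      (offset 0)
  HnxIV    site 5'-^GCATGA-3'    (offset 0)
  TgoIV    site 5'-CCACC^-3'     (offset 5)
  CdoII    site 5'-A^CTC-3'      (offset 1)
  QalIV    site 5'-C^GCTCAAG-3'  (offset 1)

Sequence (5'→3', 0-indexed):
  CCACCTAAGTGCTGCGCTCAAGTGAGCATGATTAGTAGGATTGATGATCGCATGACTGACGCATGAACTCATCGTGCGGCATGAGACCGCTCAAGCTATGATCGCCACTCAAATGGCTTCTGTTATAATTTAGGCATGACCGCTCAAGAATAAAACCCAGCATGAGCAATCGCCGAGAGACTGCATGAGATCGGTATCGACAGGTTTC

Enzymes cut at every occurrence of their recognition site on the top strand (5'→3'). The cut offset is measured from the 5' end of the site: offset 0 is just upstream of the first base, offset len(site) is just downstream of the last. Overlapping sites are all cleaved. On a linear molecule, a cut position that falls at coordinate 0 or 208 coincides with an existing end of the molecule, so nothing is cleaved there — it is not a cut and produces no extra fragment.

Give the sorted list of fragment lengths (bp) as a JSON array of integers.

[3,3,5,6,7,7,7,8,8,9,10,10,10,11,12,13,14,18,21,26]

Scan for sites:
  ZebIX (ATCG, off=0): starts [46, 70, 100, 168, 189, 195] → cuts [46, 70, 100, 168, 189, 195]
  HnxIV (GCATGA, off=0): starts [25, 49, 60, 78, 133, 159, 182] → cuts [25, 49, 60, 78, 133, 159, 182]
  TgoIV (CCACC, off=5): starts [0] → cuts [5]
  CdoII (ACTC, off=1): starts [66, 106] → cuts [67, 107]
  QalIV (CGCTCAAG, off=1): starts [14, 87, 140] → cuts [15, 88, 141]

All cut coordinates (distinct, sorted): [5, 15, 25, 46, 49, 60, 67, 70, 78, 88, 100, 107, 133, 141, 159, 168, 182, 189, 195]

Fragment lengths:
  [0,5): 5 bp
  [5,15): 10 bp
  [15,25): 10 bp
  [25,46): 21 bp
  [46,49): 3 bp
  [49,60): 11 bp
  [60,67): 7 bp
  [67,70): 3 bp
  [70,78): 8 bp
  [78,88): 10 bp
  [88,100): 12 bp
  [100,107): 7 bp
  [107,133): 26 bp
  [133,141): 8 bp
  [141,159): 18 bp
  [159,168): 9 bp
  [168,182): 14 bp
  [182,189): 7 bp
  [189,195): 6 bp
  [195,208): 13 bp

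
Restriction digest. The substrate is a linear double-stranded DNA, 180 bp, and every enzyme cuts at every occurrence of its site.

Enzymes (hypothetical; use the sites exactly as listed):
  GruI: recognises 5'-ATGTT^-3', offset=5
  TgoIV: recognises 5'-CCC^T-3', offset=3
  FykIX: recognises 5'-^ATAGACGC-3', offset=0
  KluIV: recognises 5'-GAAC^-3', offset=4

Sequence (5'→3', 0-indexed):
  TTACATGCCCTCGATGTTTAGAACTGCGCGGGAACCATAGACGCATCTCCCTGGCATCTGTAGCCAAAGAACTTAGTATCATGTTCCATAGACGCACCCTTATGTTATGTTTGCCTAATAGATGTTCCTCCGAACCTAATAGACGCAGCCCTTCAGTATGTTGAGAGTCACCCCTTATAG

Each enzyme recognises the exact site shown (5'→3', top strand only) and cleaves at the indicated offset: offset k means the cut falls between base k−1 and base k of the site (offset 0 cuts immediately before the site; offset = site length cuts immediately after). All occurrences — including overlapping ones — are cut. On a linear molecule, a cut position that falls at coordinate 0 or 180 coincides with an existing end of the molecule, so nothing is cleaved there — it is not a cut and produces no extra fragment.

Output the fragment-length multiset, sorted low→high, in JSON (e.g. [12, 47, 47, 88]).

Site scan:
  GruI ATGTT/5: at [13, 80, 101, 106, 121, 157] ⇒ [18, 85, 106, 111, 126, 162]
  TgoIV CCCT/3: at [7, 48, 96, 148, 171] ⇒ [10, 51, 99, 151, 174]
  FykIX ATAGACGC/0: at [36, 87, 138] ⇒ [36, 87, 138]
  KluIV GAAC/4: at [20, 31, 68, 131] ⇒ [24, 35, 72, 135]

All cut coordinates (distinct, sorted): [10, 18, 24, 35, 36, 51, 72, 85, 87, 99, 106, 111, 126, 135, 138, 151, 162, 174]

Fragment lengths:
  [0,10): 10 bp
  [10,18): 8 bp
  [18,24): 6 bp
  [24,35): 11 bp
  [35,36): 1 bp
  [36,51): 15 bp
  [51,72): 21 bp
  [72,85): 13 bp
  [85,87): 2 bp
  [87,99): 12 bp
  [99,106): 7 bp
  [106,111): 5 bp
  [111,126): 15 bp
  [126,135): 9 bp
  [135,138): 3 bp
  [138,151): 13 bp
  [151,162): 11 bp
  [162,174): 12 bp
  [174,180): 6 bp

[1,2,3,5,6,6,7,8,9,10,11,11,12,12,13,13,15,15,21]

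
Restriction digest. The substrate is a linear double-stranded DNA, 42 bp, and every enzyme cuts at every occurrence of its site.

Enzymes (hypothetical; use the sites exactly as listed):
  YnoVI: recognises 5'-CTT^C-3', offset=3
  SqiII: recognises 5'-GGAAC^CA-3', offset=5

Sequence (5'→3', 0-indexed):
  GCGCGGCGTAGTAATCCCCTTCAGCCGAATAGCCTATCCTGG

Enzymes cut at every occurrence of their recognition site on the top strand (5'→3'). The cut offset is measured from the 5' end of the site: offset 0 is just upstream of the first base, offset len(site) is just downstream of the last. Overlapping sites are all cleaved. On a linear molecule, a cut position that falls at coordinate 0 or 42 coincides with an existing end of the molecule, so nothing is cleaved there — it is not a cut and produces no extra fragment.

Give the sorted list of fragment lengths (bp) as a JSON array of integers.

Site scan:
  YnoVI (CTTC, off=3): starts [18] → cuts [21]
  SqiII (GGAACCA, off=5): no sites

Pooled cuts: [21]

Fragment lengths:
  [0,21): 21 bp
  [21,42): 21 bp

[21,21]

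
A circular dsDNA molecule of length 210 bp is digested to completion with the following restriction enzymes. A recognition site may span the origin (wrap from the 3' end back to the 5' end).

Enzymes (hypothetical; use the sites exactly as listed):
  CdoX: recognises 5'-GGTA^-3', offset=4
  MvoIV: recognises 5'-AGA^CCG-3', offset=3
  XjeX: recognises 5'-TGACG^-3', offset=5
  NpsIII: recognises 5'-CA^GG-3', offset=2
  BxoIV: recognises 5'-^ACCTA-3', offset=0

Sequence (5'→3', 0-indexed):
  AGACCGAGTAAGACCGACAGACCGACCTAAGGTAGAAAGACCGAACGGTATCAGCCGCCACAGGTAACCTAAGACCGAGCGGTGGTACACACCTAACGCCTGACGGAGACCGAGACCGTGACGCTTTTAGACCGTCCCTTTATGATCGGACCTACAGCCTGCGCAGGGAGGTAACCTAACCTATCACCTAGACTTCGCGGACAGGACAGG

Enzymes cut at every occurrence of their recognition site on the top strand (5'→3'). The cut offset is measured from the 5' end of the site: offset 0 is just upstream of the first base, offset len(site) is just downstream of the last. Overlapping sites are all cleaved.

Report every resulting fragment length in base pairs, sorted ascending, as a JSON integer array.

Per-enzyme occurrences:
  CdoX GGTA/4: at [30, 46, 62, 83, 169] ⇒ [34, 50, 66, 87, 173]
  MvoIV AGACCG/3: at [0, 10, 18, 37, 71, 106, 112, 128] ⇒ [3, 13, 21, 40, 74, 109, 115, 131]
  XjeX TGACG/5: at [100, 118] ⇒ [105, 123]
  NpsIII CAGG/2: at [60, 163, 201, 206] ⇒ [62, 165, 203, 208]
  BxoIV ACCTA/0: at [24, 66, 90, 149, 173, 178, 185] ⇒ [24, 66, 90, 149, 173, 178, 185]

All cut coordinates (distinct, sorted): [3, 13, 21, 24, 34, 40, 50, 62, 66, 74, 87, 90, 105, 109, 115, 123, 131, 149, 165, 173, 178, 185, 203, 208]

Fragment lengths:
  3→13: 10 bp
  13→21: 8 bp
  21→24: 3 bp
  24→34: 10 bp
  34→40: 6 bp
  40→50: 10 bp
  50→62: 12 bp
  62→66: 4 bp
  66→74: 8 bp
  74→87: 13 bp
  87→90: 3 bp
  90→105: 15 bp
  105→109: 4 bp
  109→115: 6 bp
  115→123: 8 bp
  123→131: 8 bp
  131→149: 18 bp
  149→165: 16 bp
  165→173: 8 bp
  173→178: 5 bp
  178→185: 7 bp
  185→203: 18 bp
  203→208: 5 bp
  208→3 (wrap): 210-208+3 = 5 bp

[3,3,4,4,5,5,5,6,6,7,8,8,8,8,8,10,10,10,12,13,15,16,18,18]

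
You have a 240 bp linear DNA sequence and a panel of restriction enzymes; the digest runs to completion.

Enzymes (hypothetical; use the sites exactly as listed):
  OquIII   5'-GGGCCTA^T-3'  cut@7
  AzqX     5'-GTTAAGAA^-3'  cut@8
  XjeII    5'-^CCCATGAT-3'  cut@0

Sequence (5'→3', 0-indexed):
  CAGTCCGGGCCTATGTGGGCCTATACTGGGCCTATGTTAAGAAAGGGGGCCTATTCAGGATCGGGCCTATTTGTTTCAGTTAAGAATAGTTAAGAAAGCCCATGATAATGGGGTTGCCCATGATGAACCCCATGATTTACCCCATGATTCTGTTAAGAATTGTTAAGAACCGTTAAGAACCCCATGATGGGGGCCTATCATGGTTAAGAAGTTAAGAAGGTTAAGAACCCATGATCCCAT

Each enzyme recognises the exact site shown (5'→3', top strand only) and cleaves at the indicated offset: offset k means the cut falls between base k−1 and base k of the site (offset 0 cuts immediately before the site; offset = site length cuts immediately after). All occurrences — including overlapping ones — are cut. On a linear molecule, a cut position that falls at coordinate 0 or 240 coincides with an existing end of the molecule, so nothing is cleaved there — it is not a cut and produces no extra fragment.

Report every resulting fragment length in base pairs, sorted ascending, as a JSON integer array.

[1,2,8,9,9,10,10,10,10,10,11,12,12,13,13,13,16,17,17,18,19]

Site scan:
  OquIII (GGGCCTAT, off=7): starts [6, 16, 27, 46, 62, 190] → cuts [13, 23, 34, 53, 69, 197]
  AzqX (GTTAAGAA, off=8): starts [35, 78, 88, 151, 161, 171, 202, 210, 219] → cuts [43, 86, 96, 159, 169, 179, 210, 218, 227]
  XjeII (CCCATGAT, off=0): starts [98, 116, 128, 140, 180, 227] → cuts [98, 116, 128, 140, 180, 227]

Pooled cuts: [13, 23, 34, 43, 53, 69, 86, 96, 98, 116, 128, 140, 159, 169, 179, 180, 197, 210, 218, 227]

Fragment lengths:
  [0,13): 13 bp
  [13,23): 10 bp
  [23,34): 11 bp
  [34,43): 9 bp
  [43,53): 10 bp
  [53,69): 16 bp
  [69,86): 17 bp
  [86,96): 10 bp
  [96,98): 2 bp
  [98,116): 18 bp
  [116,128): 12 bp
  [128,140): 12 bp
  [140,159): 19 bp
  [159,169): 10 bp
  [169,179): 10 bp
  [179,180): 1 bp
  [180,197): 17 bp
  [197,210): 13 bp
  [210,218): 8 bp
  [218,227): 9 bp
  [227,240): 13 bp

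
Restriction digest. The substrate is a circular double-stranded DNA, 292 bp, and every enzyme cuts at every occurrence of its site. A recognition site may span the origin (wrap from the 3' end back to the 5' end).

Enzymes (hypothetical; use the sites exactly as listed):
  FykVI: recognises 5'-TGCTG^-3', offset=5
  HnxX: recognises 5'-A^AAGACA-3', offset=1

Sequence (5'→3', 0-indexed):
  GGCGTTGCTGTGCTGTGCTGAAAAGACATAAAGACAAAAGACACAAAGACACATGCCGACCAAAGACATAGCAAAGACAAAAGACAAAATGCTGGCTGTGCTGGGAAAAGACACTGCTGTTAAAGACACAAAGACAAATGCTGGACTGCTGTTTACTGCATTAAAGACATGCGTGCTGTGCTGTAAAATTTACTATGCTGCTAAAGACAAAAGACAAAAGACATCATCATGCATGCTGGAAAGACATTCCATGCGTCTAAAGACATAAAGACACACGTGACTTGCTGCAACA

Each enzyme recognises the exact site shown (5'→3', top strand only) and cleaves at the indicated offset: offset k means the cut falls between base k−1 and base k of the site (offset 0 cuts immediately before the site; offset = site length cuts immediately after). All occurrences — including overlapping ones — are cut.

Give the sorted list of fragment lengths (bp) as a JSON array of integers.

Site scan:
  FykVI (TGCTG, off=5): starts [5, 10, 15, 89, 98, 114, 138, 146, 173, 178, 195, 233, 282] → cuts [10, 15, 20, 94, 103, 119, 143, 151, 178, 183, 200, 238, 287]
  HnxX (AAAGACA, off=1): starts [21, 29, 36, 44, 61, 72, 79, 106, 121, 129, 162, 202, 209, 216, 239, 258, 266] → cuts [22, 30, 37, 45, 62, 73, 80, 107, 122, 130, 163, 203, 210, 217, 240, 259, 267]

All cut coordinates (distinct, sorted): [10, 15, 20, 22, 30, 37, 45, 62, 73, 80, 94, 103, 107, 119, 122, 130, 143, 151, 163, 178, 183, 200, 203, 210, 217, 238, 240, 259, 267, 287]

Fragments:
  10→15: 5 bp
  15→20: 5 bp
  20→22: 2 bp
  22→30: 8 bp
  30→37: 7 bp
  37→45: 8 bp
  45→62: 17 bp
  62→73: 11 bp
  73→80: 7 bp
  80→94: 14 bp
  94→103: 9 bp
  103→107: 4 bp
  107→119: 12 bp
  119→122: 3 bp
  122→130: 8 bp
  130→143: 13 bp
  143→151: 8 bp
  151→163: 12 bp
  163→178: 15 bp
  178→183: 5 bp
  183→200: 17 bp
  200→203: 3 bp
  203→210: 7 bp
  210→217: 7 bp
  217→238: 21 bp
  238→240: 2 bp
  240→259: 19 bp
  259→267: 8 bp
  267→287: 20 bp
  287→10 (wrap): 292-287+10 = 15 bp

[2,2,3,3,4,5,5,5,7,7,7,7,8,8,8,8,8,9,11,12,12,13,14,15,15,17,17,19,20,21]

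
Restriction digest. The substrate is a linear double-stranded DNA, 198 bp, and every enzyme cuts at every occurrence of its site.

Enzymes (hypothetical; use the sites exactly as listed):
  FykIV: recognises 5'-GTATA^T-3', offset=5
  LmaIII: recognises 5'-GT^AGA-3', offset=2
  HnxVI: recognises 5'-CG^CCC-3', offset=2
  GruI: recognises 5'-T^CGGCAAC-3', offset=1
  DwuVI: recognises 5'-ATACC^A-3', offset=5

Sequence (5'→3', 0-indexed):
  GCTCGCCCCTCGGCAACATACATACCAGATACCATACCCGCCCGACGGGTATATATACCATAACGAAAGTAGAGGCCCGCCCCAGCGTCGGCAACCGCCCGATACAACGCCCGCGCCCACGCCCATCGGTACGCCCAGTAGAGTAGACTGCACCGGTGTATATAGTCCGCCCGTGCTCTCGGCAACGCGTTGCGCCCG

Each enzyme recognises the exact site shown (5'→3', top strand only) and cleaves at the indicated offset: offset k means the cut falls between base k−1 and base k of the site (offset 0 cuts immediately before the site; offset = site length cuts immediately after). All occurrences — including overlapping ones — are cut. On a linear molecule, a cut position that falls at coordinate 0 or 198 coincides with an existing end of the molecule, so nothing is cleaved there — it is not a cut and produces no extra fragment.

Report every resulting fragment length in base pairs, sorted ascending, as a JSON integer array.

[4,5,5,5,6,6,6,6,7,7,7,9,9,9,10,11,12,12,13,15,16,18]

Per-enzyme occurrences:
  FykIV GTATAT/5: at [48, 157] ⇒ [53, 162]
  LmaIII GTAGA/2: at [68, 137, 142] ⇒ [70, 139, 144]
  HnxVI CGCCC/2: at [3, 38, 77, 95, 107, 113, 119, 131, 167, 192] ⇒ [5, 40, 79, 97, 109, 115, 121, 133, 169, 194]
  GruI TCGGCAAC/1: at [9, 87, 178] ⇒ [10, 88, 179]
  DwuVI ATACCA/5: at [21, 28, 54] ⇒ [26, 33, 59]

All cut coordinates (distinct, sorted): [5, 10, 26, 33, 40, 53, 59, 70, 79, 88, 97, 109, 115, 121, 133, 139, 144, 162, 169, 179, 194]

Fragment lengths:
  [0,5): 5 bp
  [5,10): 5 bp
  [10,26): 16 bp
  [26,33): 7 bp
  [33,40): 7 bp
  [40,53): 13 bp
  [53,59): 6 bp
  [59,70): 11 bp
  [70,79): 9 bp
  [79,88): 9 bp
  [88,97): 9 bp
  [97,109): 12 bp
  [109,115): 6 bp
  [115,121): 6 bp
  [121,133): 12 bp
  [133,139): 6 bp
  [139,144): 5 bp
  [144,162): 18 bp
  [162,169): 7 bp
  [169,179): 10 bp
  [179,194): 15 bp
  [194,198): 4 bp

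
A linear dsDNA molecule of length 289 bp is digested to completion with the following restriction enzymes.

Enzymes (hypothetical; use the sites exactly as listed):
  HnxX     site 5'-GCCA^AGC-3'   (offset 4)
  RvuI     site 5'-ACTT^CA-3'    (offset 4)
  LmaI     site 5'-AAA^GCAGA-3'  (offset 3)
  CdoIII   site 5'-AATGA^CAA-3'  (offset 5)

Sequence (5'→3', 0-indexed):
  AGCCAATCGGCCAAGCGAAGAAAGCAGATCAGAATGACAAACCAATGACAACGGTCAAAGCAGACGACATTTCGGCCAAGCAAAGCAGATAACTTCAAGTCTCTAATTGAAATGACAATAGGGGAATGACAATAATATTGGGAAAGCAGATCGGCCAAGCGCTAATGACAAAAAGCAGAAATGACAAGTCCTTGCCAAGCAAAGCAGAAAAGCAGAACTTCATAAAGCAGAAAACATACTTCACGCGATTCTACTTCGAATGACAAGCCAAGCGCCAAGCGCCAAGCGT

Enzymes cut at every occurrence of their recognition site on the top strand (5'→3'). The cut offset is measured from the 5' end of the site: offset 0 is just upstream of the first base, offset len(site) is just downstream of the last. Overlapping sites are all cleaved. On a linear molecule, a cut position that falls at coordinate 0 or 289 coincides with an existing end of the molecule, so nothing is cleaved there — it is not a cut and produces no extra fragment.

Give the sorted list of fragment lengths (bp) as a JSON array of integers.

[5,6,6,6,6,7,7,7,8,9,10,10,11,11,11,11,12,13,13,14,14,15,16,19,20,22]

Per-enzyme occurrences:
  HnxX (GCCAAGC, off=4): starts [9, 74, 153, 193, 266, 273, 280] → cuts [13, 78, 157, 197, 270, 277, 284]
  RvuI (ACTTCA, off=4): starts [91, 216, 237] → cuts [95, 220, 241]
  LmaI (AAAGCAGA, off=3): starts [20, 56, 81, 142, 171, 200, 208, 223] → cuts [23, 59, 84, 145, 174, 203, 211, 226]
  CdoIII (AATGACAA, off=5): starts [32, 43, 110, 124, 163, 179, 258] → cuts [37, 48, 115, 129, 168, 184, 263]

Pooled cuts: [13, 23, 37, 48, 59, 78, 84, 95, 115, 129, 145, 157, 168, 174, 184, 197, 203, 211, 220, 226, 241, 263, 270, 277, 284]

Fragment lengths:
  [0,13): 13 bp
  [13,23): 10 bp
  [23,37): 14 bp
  [37,48): 11 bp
  [48,59): 11 bp
  [59,78): 19 bp
  [78,84): 6 bp
  [84,95): 11 bp
  [95,115): 20 bp
  [115,129): 14 bp
  [129,145): 16 bp
  [145,157): 12 bp
  [157,168): 11 bp
  [168,174): 6 bp
  [174,184): 10 bp
  [184,197): 13 bp
  [197,203): 6 bp
  [203,211): 8 bp
  [211,220): 9 bp
  [220,226): 6 bp
  [226,241): 15 bp
  [241,263): 22 bp
  [263,270): 7 bp
  [270,277): 7 bp
  [277,284): 7 bp
  [284,289): 5 bp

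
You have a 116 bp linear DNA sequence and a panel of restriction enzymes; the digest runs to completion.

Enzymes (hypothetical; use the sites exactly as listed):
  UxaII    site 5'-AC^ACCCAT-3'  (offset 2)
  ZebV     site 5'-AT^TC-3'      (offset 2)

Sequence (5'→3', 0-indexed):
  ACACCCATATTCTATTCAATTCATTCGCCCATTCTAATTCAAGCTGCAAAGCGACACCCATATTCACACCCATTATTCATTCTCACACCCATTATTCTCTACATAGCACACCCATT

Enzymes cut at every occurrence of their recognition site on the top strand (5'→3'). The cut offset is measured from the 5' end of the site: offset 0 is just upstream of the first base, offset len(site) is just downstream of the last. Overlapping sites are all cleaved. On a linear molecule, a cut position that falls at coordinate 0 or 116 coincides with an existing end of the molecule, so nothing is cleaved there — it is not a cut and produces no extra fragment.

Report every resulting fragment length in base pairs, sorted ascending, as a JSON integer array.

Site scan:
  UxaII ACACCCAT/2: at [0, 53, 65, 84, 107] ⇒ [2, 55, 67, 86, 109]
  ZebV ATTC/2: at [8, 13, 18, 22, 30, 36, 61, 74, 78, 93] ⇒ [10, 15, 20, 24, 32, 38, 63, 76, 80, 95]

All cut coordinates (distinct, sorted): [2, 10, 15, 20, 24, 32, 38, 55, 63, 67, 76, 80, 86, 95, 109]

Fragment lengths:
  [0,2): 2 bp
  [2,10): 8 bp
  [10,15): 5 bp
  [15,20): 5 bp
  [20,24): 4 bp
  [24,32): 8 bp
  [32,38): 6 bp
  [38,55): 17 bp
  [55,63): 8 bp
  [63,67): 4 bp
  [67,76): 9 bp
  [76,80): 4 bp
  [80,86): 6 bp
  [86,95): 9 bp
  [95,109): 14 bp
  [109,116): 7 bp

[2,4,4,4,5,5,6,6,7,8,8,8,9,9,14,17]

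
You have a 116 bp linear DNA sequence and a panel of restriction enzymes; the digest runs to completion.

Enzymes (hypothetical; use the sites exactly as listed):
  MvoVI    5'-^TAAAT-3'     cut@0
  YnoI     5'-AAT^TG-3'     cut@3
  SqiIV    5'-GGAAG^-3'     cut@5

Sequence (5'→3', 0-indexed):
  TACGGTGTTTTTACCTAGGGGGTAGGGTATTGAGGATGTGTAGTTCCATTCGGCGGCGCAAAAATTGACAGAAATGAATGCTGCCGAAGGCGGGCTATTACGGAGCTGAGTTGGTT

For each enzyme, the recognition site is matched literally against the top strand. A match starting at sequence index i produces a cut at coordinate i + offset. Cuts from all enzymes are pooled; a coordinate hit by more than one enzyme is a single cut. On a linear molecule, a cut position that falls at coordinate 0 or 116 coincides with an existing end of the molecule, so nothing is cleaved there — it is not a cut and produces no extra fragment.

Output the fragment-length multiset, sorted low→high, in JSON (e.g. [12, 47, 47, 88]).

Per-enzyme occurrences:
  MvoVI (TAAAT, off=0): no sites
  YnoI (AATTG, off=3): starts [62] → cuts [65]
  SqiIV (GGAAG, off=5): no sites

Pooled cuts: [65]

Fragment lengths:
  [0,65): 65 bp
  [65,116): 51 bp

[51,65]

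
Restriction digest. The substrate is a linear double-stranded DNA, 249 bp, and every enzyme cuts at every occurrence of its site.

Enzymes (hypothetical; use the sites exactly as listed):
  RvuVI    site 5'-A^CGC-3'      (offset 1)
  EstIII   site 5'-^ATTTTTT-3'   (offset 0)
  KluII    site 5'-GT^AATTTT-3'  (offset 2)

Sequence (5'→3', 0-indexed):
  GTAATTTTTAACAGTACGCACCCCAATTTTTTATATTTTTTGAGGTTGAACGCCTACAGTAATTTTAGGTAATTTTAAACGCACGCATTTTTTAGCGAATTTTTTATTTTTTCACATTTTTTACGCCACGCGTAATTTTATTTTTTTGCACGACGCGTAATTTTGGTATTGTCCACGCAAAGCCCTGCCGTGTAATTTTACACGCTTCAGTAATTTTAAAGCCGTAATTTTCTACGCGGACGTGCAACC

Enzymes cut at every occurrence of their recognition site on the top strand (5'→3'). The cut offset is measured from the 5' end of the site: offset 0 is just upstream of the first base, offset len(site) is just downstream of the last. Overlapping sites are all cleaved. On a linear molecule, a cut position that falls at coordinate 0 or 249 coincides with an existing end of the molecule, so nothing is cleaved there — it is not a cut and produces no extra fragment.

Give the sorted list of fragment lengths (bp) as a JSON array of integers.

Site scan:
  RvuVI (ACGC, off=1): starts [15, 49, 78, 82, 122, 127, 152, 174, 201, 233] → cuts [16, 50, 79, 83, 123, 128, 153, 175, 202, 234]
  EstIII (ATTTTTT, off=0): starts [25, 34, 86, 98, 105, 115, 139] → cuts [25, 34, 86, 98, 105, 115, 139]
  KluII (GTAATTTT, off=2): starts [0, 58, 68, 131, 156, 191, 209, 223] → cuts [2, 60, 70, 133, 158, 193, 211, 225]

All cut coordinates (distinct, sorted): [2, 16, 25, 34, 50, 60, 70, 79, 83, 86, 98, 105, 115, 123, 128, 133, 139, 153, 158, 175, 193, 202, 211, 225, 234]

Fragments:
  [0,2): 2 bp
  [2,16): 14 bp
  [16,25): 9 bp
  [25,34): 9 bp
  [34,50): 16 bp
  [50,60): 10 bp
  [60,70): 10 bp
  [70,79): 9 bp
  [79,83): 4 bp
  [83,86): 3 bp
  [86,98): 12 bp
  [98,105): 7 bp
  [105,115): 10 bp
  [115,123): 8 bp
  [123,128): 5 bp
  [128,133): 5 bp
  [133,139): 6 bp
  [139,153): 14 bp
  [153,158): 5 bp
  [158,175): 17 bp
  [175,193): 18 bp
  [193,202): 9 bp
  [202,211): 9 bp
  [211,225): 14 bp
  [225,234): 9 bp
  [234,249): 15 bp

[2,3,4,5,5,5,6,7,8,9,9,9,9,9,9,10,10,10,12,14,14,14,15,16,17,18]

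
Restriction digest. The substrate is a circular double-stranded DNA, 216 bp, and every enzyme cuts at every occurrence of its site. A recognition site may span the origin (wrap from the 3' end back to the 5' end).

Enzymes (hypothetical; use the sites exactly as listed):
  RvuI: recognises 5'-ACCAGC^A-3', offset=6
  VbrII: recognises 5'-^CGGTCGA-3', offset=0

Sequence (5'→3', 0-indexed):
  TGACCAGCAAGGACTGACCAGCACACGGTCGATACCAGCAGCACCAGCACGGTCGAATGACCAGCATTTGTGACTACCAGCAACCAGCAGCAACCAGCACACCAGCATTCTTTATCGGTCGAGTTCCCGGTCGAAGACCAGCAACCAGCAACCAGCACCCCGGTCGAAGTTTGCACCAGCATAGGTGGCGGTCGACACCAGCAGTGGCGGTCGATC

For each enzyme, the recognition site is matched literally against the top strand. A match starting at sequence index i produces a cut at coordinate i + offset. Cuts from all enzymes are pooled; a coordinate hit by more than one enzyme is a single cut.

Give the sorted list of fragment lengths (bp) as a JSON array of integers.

[1,3,4,5,7,7,7,8,8,9,9,10,12,14,14,14,15,16,16,17,20]

Scan for sites:
  RvuI ACCAGCA/6: at [2, 16, 33, 42, 59, 75, 82, 92, 100, 136, 143, 150, 174, 196] ⇒ [8, 22, 39, 48, 65, 81, 88, 98, 106, 142, 149, 156, 180, 202]
  VbrII CGGTCGA/0: at [25, 49, 115, 127, 160, 188, 207] ⇒ [25, 49, 115, 127, 160, 188, 207]

All cut coordinates (distinct, sorted): [8, 22, 25, 39, 48, 49, 65, 81, 88, 98, 106, 115, 127, 142, 149, 156, 160, 180, 188, 202, 207]

Fragment lengths:
  8→22: 14 bp
  22→25: 3 bp
  25→39: 14 bp
  39→48: 9 bp
  48→49: 1 bp
  49→65: 16 bp
  65→81: 16 bp
  81→88: 7 bp
  88→98: 10 bp
  98→106: 8 bp
  106→115: 9 bp
  115→127: 12 bp
  127→142: 15 bp
  142→149: 7 bp
  149→156: 7 bp
  156→160: 4 bp
  160→180: 20 bp
  180→188: 8 bp
  188→202: 14 bp
  202→207: 5 bp
  207→8 (wrap): 216-207+8 = 17 bp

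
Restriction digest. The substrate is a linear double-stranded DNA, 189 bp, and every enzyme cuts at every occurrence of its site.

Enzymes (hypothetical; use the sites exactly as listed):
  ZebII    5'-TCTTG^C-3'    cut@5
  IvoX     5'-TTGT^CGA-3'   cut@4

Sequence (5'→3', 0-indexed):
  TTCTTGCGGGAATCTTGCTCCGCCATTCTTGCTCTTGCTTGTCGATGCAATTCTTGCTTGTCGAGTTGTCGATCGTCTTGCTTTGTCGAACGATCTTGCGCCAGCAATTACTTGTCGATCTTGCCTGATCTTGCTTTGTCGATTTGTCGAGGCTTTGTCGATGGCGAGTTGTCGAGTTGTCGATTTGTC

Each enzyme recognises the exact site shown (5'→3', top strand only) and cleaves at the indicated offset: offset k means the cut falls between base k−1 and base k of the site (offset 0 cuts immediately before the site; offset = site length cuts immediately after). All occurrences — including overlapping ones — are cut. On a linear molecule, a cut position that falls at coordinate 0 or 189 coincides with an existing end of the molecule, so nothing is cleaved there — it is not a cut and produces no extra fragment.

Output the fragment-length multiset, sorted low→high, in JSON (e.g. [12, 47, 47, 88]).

[5,5,6,6,6,6,8,8,8,8,9,10,11,11,11,12,14,14,14,17]

Per-enzyme occurrences:
  ZebII (TCTTGC, off=5): starts [1, 12, 26, 32, 51, 75, 93, 118, 128] → cuts [6, 17, 31, 37, 56, 80, 98, 123, 133]
  IvoX (TTGTCGA, off=4): starts [38, 57, 65, 82, 111, 135, 143, 154, 168, 176] → cuts [42, 61, 69, 86, 115, 139, 147, 158, 172, 180]

All cut coordinates (distinct, sorted): [6, 17, 31, 37, 42, 56, 61, 69, 80, 86, 98, 115, 123, 133, 139, 147, 158, 172, 180]

Fragments:
  [0,6): 6 bp
  [6,17): 11 bp
  [17,31): 14 bp
  [31,37): 6 bp
  [37,42): 5 bp
  [42,56): 14 bp
  [56,61): 5 bp
  [61,69): 8 bp
  [69,80): 11 bp
  [80,86): 6 bp
  [86,98): 12 bp
  [98,115): 17 bp
  [115,123): 8 bp
  [123,133): 10 bp
  [133,139): 6 bp
  [139,147): 8 bp
  [147,158): 11 bp
  [158,172): 14 bp
  [172,180): 8 bp
  [180,189): 9 bp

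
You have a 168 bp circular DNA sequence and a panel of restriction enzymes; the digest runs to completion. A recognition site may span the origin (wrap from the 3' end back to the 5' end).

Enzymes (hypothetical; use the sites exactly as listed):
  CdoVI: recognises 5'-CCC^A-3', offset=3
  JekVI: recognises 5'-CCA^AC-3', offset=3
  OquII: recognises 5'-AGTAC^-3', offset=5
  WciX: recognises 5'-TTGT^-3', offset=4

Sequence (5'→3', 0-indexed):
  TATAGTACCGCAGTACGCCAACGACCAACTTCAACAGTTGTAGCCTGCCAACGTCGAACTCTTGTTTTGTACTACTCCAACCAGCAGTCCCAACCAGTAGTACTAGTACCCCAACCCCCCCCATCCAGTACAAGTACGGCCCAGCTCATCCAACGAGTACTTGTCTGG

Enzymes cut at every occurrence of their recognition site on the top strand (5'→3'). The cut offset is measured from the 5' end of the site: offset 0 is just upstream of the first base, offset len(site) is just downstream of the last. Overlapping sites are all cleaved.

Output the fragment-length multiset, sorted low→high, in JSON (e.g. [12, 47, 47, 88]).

[1,1,3,4,4,5,5,6,6,7,8,8,9,9,9,9,10,11,12,12,14,15]

Site scan:
  CdoVI (CCCA, off=3): starts [88, 109, 119, 139] → cuts [91, 112, 122, 142]
  JekVI (CCAAC, off=3): starts [17, 24, 47, 76, 89, 110, 149] → cuts [20, 27, 50, 79, 92, 113, 152]
  OquII (AGTAC, off=5): starts [3, 11, 98, 104, 126, 132, 155] → cuts [8, 16, 103, 109, 131, 137, 160]
  WciX (TTGT, off=4): starts [37, 61, 66, 160] → cuts [41, 65, 70, 164]

All cut coordinates (distinct, sorted): [8, 16, 20, 27, 41, 50, 65, 70, 79, 91, 92, 103, 109, 112, 113, 122, 131, 137, 142, 152, 160, 164]

Fragment lengths:
  8→16: 8 bp
  16→20: 4 bp
  20→27: 7 bp
  27→41: 14 bp
  41→50: 9 bp
  50→65: 15 bp
  65→70: 5 bp
  70→79: 9 bp
  79→91: 12 bp
  91→92: 1 bp
  92→103: 11 bp
  103→109: 6 bp
  109→112: 3 bp
  112→113: 1 bp
  113→122: 9 bp
  122→131: 9 bp
  131→137: 6 bp
  137→142: 5 bp
  142→152: 10 bp
  152→160: 8 bp
  160→164: 4 bp
  164→8 (wrap): 168-164+8 = 12 bp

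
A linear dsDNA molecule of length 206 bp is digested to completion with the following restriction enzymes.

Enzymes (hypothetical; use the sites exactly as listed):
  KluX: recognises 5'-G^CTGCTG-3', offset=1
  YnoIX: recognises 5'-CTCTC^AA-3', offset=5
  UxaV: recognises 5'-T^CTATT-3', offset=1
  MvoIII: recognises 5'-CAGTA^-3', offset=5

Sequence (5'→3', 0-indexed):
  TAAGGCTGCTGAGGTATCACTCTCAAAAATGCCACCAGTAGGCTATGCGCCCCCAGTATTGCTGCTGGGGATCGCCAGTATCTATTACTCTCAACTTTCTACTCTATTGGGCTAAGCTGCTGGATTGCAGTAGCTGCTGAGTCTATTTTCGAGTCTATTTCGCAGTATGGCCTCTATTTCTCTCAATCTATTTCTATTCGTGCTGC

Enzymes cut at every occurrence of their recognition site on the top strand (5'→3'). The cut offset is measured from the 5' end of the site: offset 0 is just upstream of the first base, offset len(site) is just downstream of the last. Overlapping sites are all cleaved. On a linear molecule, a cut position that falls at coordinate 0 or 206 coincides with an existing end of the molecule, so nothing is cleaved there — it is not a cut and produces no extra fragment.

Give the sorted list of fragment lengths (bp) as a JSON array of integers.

[1,1,3,3,5,6,6,9,11,11,11,12,13,13,13,16,16,18,19,19]

Per-enzyme occurrences:
  KluX (GCTGCTG, off=1): starts [4, 60, 115, 132] → cuts [5, 61, 116, 133]
  YnoIX (CTCTCAA, off=5): starts [19, 87, 179] → cuts [24, 92, 184]
  UxaV (TCTATT, off=1): starts [80, 102, 141, 153, 172, 186, 192] → cuts [81, 103, 142, 154, 173, 187, 193]
  MvoIII (CAGTA, off=5): starts [35, 53, 75, 127, 162] → cuts [40, 58, 80, 132, 167]

Pooled cuts: [5, 24, 40, 58, 61, 80, 81, 92, 103, 116, 132, 133, 142, 154, 167, 173, 184, 187, 193]

Fragment lengths:
  [0,5): 5 bp
  [5,24): 19 bp
  [24,40): 16 bp
  [40,58): 18 bp
  [58,61): 3 bp
  [61,80): 19 bp
  [80,81): 1 bp
  [81,92): 11 bp
  [92,103): 11 bp
  [103,116): 13 bp
  [116,132): 16 bp
  [132,133): 1 bp
  [133,142): 9 bp
  [142,154): 12 bp
  [154,167): 13 bp
  [167,173): 6 bp
  [173,184): 11 bp
  [184,187): 3 bp
  [187,193): 6 bp
  [193,206): 13 bp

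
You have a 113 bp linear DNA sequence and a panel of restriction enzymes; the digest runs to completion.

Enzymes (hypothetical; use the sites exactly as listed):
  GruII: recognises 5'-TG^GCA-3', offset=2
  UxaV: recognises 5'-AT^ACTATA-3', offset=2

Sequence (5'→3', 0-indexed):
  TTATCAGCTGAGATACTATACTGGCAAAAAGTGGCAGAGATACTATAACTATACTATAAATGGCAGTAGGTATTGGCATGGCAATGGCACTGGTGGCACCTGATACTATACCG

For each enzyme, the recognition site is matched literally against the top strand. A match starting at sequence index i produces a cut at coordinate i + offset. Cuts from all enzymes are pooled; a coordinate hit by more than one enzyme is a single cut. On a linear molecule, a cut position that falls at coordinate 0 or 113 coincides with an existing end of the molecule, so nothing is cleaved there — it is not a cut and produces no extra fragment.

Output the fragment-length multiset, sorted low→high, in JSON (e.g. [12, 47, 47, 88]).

[5,6,8,9,9,9,9,10,10,11,13,14]

Per-enzyme occurrences:
  GruII (TGGCA, off=2): starts [21, 31, 60, 73, 78, 84, 93] → cuts [23, 33, 62, 75, 80, 86, 95]
  UxaV (ATACTATA, off=2): starts [12, 39, 50, 102] → cuts [14, 41, 52, 104]

All cut coordinates (distinct, sorted): [14, 23, 33, 41, 52, 62, 75, 80, 86, 95, 104]

Fragments:
  [0,14): 14 bp
  [14,23): 9 bp
  [23,33): 10 bp
  [33,41): 8 bp
  [41,52): 11 bp
  [52,62): 10 bp
  [62,75): 13 bp
  [75,80): 5 bp
  [80,86): 6 bp
  [86,95): 9 bp
  [95,104): 9 bp
  [104,113): 9 bp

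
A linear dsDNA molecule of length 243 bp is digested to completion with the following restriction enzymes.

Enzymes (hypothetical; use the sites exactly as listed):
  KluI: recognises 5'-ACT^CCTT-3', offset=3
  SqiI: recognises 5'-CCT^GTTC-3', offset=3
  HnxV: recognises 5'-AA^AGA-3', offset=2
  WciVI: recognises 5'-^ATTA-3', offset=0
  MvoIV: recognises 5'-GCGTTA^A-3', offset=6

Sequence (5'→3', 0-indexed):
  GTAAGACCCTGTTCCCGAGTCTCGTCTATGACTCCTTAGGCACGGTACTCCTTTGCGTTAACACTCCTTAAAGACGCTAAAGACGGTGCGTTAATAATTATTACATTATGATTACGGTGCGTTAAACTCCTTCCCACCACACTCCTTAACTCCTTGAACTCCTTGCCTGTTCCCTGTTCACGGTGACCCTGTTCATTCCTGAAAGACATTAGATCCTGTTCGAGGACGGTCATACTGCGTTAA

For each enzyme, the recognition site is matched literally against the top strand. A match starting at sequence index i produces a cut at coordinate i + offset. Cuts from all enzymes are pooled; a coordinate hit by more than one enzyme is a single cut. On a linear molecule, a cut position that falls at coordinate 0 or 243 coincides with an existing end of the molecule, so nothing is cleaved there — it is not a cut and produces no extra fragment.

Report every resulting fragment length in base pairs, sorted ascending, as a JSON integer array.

Scan for sites:
  KluI ACTCCTT/3: at [30, 46, 62, 125, 140, 148, 157] ⇒ [33, 49, 65, 128, 143, 151, 160]
  SqiI CCTGTTC/3: at [7, 165, 172, 187, 214] ⇒ [10, 168, 175, 190, 217]
  HnxV AAAGA/2: at [69, 78, 201] ⇒ [71, 80, 203]
  WciVI ATTA/0: at [96, 99, 104, 110, 207] ⇒ [96, 99, 104, 110, 207]
  MvoIV GCGTTAA/6: at [54, 87, 118, 236] ⇒ [60, 93, 124, 242]

Pooled cuts: [10, 33, 49, 60, 65, 71, 80, 93, 96, 99, 104, 110, 124, 128, 143, 151, 160, 168, 175, 190, 203, 207, 217, 242]

Fragment lengths:
  [0,10): 10 bp
  [10,33): 23 bp
  [33,49): 16 bp
  [49,60): 11 bp
  [60,65): 5 bp
  [65,71): 6 bp
  [71,80): 9 bp
  [80,93): 13 bp
  [93,96): 3 bp
  [96,99): 3 bp
  [99,104): 5 bp
  [104,110): 6 bp
  [110,124): 14 bp
  [124,128): 4 bp
  [128,143): 15 bp
  [143,151): 8 bp
  [151,160): 9 bp
  [160,168): 8 bp
  [168,175): 7 bp
  [175,190): 15 bp
  [190,203): 13 bp
  [203,207): 4 bp
  [207,217): 10 bp
  [217,242): 25 bp
  [242,243): 1 bp

[1,3,3,4,4,5,5,6,6,7,8,8,9,9,10,10,11,13,13,14,15,15,16,23,25]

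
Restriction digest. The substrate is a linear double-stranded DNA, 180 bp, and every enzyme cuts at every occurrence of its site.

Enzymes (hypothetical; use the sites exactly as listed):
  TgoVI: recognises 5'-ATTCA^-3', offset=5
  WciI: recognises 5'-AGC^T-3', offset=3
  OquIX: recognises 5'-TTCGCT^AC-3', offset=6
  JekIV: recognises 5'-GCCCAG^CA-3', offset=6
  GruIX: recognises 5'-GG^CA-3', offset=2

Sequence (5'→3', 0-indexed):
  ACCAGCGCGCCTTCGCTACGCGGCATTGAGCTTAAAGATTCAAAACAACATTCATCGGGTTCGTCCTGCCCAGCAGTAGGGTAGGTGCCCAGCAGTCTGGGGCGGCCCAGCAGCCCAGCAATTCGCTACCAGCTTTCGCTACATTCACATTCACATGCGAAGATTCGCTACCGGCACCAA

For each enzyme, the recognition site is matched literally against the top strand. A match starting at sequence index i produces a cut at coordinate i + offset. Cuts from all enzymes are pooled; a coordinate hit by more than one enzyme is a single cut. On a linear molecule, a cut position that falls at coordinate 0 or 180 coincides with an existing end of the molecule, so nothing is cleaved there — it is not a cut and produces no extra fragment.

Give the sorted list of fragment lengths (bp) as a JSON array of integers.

[5,6,6,6,6,7,7,8,8,9,11,12,16,17,18,19,19]

Per-enzyme occurrences:
  TgoVI (ATTCA, off=5): starts [37, 49, 142, 148] → cuts [42, 54, 147, 153]
  WciI (AGCT, off=3): starts [28, 130] → cuts [31, 133]
  OquIX (TTCGCTAC, off=6): starts [11, 121, 134, 163] → cuts [17, 127, 140, 169]
  JekIV (GCCCAGCA, off=6): starts [67, 86, 104, 112] → cuts [73, 92, 110, 118]
  GruIX (GGCA, off=2): starts [21, 172] → cuts [23, 174]

Pooled cuts: [17, 23, 31, 42, 54, 73, 92, 110, 118, 127, 133, 140, 147, 153, 169, 174]

Fragment lengths:
  [0,17): 17 bp
  [17,23): 6 bp
  [23,31): 8 bp
  [31,42): 11 bp
  [42,54): 12 bp
  [54,73): 19 bp
  [73,92): 19 bp
  [92,110): 18 bp
  [110,118): 8 bp
  [118,127): 9 bp
  [127,133): 6 bp
  [133,140): 7 bp
  [140,147): 7 bp
  [147,153): 6 bp
  [153,169): 16 bp
  [169,174): 5 bp
  [174,180): 6 bp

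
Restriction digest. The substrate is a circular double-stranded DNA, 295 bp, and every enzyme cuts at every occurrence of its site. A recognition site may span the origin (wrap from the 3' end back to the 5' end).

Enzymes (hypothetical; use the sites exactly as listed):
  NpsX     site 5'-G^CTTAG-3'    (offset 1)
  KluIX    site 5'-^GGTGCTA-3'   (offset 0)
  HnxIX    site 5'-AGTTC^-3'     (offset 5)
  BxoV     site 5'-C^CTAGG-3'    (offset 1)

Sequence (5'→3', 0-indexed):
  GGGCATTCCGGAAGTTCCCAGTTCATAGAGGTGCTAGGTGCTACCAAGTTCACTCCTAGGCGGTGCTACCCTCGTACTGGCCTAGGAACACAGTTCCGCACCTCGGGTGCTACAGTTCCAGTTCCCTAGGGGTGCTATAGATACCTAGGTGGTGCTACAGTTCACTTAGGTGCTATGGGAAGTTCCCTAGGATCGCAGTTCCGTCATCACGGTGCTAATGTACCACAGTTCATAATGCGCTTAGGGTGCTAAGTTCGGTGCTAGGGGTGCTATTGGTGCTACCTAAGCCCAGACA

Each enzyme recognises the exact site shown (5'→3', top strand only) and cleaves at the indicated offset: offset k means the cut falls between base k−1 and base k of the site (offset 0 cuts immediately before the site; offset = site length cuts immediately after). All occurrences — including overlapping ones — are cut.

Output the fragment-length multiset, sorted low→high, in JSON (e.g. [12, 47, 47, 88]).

Scan for sites:
  NpsX (GCTTAG, off=1): starts [238] → cuts [239]
  KluIX (GGTGCTA, off=0): starts [29, 36, 61, 105, 130, 150, 168, 210, 244, 256, 265, 274] → cuts [29, 36, 61, 105, 130, 150, 168, 210, 244, 256, 265, 274]
  HnxIX (AGTTC, off=5): starts [12, 19, 46, 91, 113, 119, 158, 180, 196, 226, 251] → cuts [17, 24, 51, 96, 118, 124, 163, 185, 201, 231, 256]
  BxoV (CCTAGG, off=1): starts [54, 80, 124, 143, 185] → cuts [55, 81, 125, 144, 186]

All cut coordinates (distinct, sorted): [17, 24, 29, 36, 51, 55, 61, 81, 96, 105, 118, 124, 125, 130, 144, 150, 163, 168, 185, 186, 201, 210, 231, 239, 244, 256, 265, 274]

Fragments:
  17→24: 7 bp
  24→29: 5 bp
  29→36: 7 bp
  36→51: 15 bp
  51→55: 4 bp
  55→61: 6 bp
  61→81: 20 bp
  81→96: 15 bp
  96→105: 9 bp
  105→118: 13 bp
  118→124: 6 bp
  124→125: 1 bp
  125→130: 5 bp
  130→144: 14 bp
  144→150: 6 bp
  150→163: 13 bp
  163→168: 5 bp
  168→185: 17 bp
  185→186: 1 bp
  186→201: 15 bp
  201→210: 9 bp
  210→231: 21 bp
  231→239: 8 bp
  239→244: 5 bp
  244→256: 12 bp
  256→265: 9 bp
  265→274: 9 bp
  274→17 (wrap): 295-274+17 = 38 bp

[1,1,4,5,5,5,5,6,6,6,7,7,8,9,9,9,9,12,13,13,14,15,15,15,17,20,21,38]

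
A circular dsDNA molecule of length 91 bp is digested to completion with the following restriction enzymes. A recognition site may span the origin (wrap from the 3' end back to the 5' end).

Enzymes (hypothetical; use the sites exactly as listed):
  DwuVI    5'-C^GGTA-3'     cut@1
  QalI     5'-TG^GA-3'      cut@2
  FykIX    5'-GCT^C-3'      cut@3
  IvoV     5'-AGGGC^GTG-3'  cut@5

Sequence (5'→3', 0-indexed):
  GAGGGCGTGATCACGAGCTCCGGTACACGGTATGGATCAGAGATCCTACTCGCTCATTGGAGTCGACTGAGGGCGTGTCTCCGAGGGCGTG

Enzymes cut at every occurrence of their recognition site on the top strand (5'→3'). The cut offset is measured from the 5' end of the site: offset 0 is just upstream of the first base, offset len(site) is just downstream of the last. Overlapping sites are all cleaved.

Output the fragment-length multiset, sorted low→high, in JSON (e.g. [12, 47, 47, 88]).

Site scan:
  DwuVI CGGTA/1: at [20, 27] ⇒ [21, 28]
  QalI TGGA/2: at [32, 57, 89] ⇒ [0, 34, 59]
  FykIX GCTC/3: at [16, 51] ⇒ [19, 54]
  IvoV AGGGCGTG/5: at [1, 69, 83] ⇒ [6, 74, 88]

All cut coordinates (distinct, sorted): [0, 6, 19, 21, 28, 34, 54, 59, 74, 88]

Fragments:
  0→6: 6 bp
  6→19: 13 bp
  19→21: 2 bp
  21→28: 7 bp
  28→34: 6 bp
  34→54: 20 bp
  54→59: 5 bp
  59→74: 15 bp
  74→88: 14 bp
  88→0 (wrap): 91-88+0 = 3 bp

[2,3,5,6,6,7,13,14,15,20]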